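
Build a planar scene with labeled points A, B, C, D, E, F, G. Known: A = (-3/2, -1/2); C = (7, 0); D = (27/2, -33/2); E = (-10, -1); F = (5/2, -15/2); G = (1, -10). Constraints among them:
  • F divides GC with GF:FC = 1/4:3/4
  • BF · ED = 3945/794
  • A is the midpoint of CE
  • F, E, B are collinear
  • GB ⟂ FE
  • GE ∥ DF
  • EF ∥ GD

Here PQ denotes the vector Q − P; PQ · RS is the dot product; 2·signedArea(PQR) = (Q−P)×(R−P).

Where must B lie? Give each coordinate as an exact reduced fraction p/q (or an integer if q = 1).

B = (930/397, -2945/397)

1. B_x = 930/397  [F, E, B are collinear ∩ GB ⟂ FE]
2. B_y = -2945/397  [F, E, B are collinear ∩ GB ⟂ FE]
   → B = (930/397, -2945/397)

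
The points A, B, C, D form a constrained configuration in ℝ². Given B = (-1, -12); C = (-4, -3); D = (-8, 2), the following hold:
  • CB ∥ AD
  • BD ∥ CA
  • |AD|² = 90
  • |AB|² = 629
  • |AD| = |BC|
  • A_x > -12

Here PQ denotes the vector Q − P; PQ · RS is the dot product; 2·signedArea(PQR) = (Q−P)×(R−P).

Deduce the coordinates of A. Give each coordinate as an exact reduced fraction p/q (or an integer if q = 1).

1. A_x = -11  [CB ∥ AD ∩ BD ∥ CA]
2. A_y = 11  [CB ∥ AD ∩ BD ∥ CA]
   → A = (-11, 11)

A = (-11, 11)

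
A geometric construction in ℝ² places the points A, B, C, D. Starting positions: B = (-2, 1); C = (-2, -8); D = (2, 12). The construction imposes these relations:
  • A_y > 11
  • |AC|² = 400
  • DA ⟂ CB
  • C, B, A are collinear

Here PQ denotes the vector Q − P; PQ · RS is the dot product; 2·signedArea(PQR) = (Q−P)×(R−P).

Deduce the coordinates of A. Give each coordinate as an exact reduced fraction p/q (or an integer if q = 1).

1. A_x = -2  [C, B, A are collinear ∩ DA ⟂ CB]
2. A_y = 12  [C, B, A are collinear ∩ DA ⟂ CB]
   → A = (-2, 12)

A = (-2, 12)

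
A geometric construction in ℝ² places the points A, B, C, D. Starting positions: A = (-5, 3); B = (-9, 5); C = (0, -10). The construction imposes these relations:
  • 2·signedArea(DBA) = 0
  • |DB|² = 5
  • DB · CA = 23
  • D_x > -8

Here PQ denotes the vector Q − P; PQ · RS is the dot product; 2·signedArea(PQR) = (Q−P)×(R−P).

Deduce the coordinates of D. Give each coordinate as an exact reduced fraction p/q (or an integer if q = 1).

D = (-7, 4)

1. D_x = -7  [2·signedArea(DBA) = 0 ∩ DB · CA = 23]
2. D_y = 4  [2·signedArea(DBA) = 0 ∩ DB · CA = 23]
   → D = (-7, 4)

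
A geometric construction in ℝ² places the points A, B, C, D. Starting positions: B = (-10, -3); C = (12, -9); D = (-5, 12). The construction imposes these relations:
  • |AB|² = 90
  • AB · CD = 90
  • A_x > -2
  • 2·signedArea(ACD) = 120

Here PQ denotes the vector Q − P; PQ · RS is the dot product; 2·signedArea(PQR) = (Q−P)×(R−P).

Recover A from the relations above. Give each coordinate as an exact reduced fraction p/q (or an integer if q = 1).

A = (-1, 0)

1. A_x = -1  [2·signedArea(ACD) = 120 ∩ AB · CD = 90]
2. A_y = 0  [2·signedArea(ACD) = 120 ∩ AB · CD = 90]
   → A = (-1, 0)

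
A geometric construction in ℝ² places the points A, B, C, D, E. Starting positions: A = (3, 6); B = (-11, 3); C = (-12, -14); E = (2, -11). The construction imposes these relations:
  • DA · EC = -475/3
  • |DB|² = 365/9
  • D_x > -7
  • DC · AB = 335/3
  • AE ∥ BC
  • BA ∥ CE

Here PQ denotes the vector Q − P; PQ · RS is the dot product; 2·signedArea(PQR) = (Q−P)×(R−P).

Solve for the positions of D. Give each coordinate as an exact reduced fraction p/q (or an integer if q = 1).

D = (-20/3, -5/3)

1. D_x = -20/3  [line 14·x + 3·y + 295/3 = 0 ∩ |DB|² = 365/9]
2. D_y = -5/3  [line 14·x + 3·y + 295/3 = 0 ∩ |DB|² = 365/9]
   → D = (-20/3, -5/3)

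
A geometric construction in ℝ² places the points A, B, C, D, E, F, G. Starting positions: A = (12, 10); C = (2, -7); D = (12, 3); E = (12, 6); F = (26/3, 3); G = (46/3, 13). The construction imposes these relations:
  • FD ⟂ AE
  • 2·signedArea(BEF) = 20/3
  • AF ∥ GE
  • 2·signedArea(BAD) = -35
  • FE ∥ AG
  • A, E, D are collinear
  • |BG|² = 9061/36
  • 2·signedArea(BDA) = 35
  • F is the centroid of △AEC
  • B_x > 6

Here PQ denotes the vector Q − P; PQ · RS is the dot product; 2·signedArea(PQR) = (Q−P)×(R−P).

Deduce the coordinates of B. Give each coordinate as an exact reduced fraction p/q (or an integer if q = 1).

B = (7, -1/2)

1. B_x = 7  [2·signedArea(BEF) = 20/3 ∩ 2·signedArea(BDA) = 35]
2. B_y = -1/2  [2·signedArea(BEF) = 20/3 ∩ 2·signedArea(BDA) = 35]
   → B = (7, -1/2)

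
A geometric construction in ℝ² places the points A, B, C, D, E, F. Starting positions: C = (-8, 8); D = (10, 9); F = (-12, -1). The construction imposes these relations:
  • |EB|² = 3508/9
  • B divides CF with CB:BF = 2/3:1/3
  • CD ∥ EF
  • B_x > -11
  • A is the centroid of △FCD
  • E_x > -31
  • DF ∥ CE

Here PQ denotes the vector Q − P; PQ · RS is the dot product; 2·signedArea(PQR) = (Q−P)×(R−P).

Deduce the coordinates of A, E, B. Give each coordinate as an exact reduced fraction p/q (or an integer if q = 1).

A = (-10/3, 16/3)
B = (-32/3, 2)
E = (-30, -2)

1. A_x = -10/3  [A is the centroid of △FCD]
2. A_y = 16/3  [A is the centroid of △FCD]
   → A = (-10/3, 16/3)
3. E_x = -30  [CD ∥ EF ∩ DF ∥ CE]
4. E_y = -2  [CD ∥ EF ∩ DF ∥ CE]
   → E = (-30, -2)
5. B_x = -32/3  [B divides CF with CB:BF = 2/3:1/3]
6. B_y = 2  [B divides CF with CB:BF = 2/3:1/3]
   → B = (-32/3, 2)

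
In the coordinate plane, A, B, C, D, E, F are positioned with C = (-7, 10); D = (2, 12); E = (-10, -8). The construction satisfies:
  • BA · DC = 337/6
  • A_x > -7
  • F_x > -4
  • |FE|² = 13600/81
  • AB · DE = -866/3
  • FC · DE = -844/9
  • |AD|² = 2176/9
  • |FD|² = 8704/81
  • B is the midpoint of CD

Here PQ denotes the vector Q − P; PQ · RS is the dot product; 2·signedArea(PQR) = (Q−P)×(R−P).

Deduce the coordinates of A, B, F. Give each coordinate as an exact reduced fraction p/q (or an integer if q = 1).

1. B_x = -5/2  [B is the midpoint of CD]
2. B_y = 11  [B is the midpoint of CD]
   → B = (-5/2, 11)
3. F_x = -10/3  [line 12·x + 20·y + -200/9 = 0 ∩ |FD|² = 8704/81]
4. F_y = 28/9  [line 12·x + 20·y + -200/9 = 0 ∩ |FD|² = 8704/81]
   → F = (-10/3, 28/9)
5. A_x = -6  [AB · DE = -866/3 ∩ BA · DC = 337/6]
6. A_y = -4/3  [AB · DE = -866/3 ∩ BA · DC = 337/6]
   → A = (-6, -4/3)

A = (-6, -4/3)
B = (-5/2, 11)
F = (-10/3, 28/9)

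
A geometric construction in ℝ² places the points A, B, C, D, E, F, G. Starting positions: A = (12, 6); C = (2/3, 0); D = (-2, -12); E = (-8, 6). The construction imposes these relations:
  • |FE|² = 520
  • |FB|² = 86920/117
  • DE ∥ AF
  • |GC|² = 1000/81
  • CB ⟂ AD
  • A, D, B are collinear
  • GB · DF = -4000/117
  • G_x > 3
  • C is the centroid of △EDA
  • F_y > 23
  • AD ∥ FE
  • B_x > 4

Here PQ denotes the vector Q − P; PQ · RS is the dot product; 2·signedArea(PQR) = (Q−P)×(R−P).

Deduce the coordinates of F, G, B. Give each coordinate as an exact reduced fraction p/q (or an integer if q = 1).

B = (188/39, -42/13)
F = (6, 24)
G = (32/9, -2)

1. F_x = 6  [AD ∥ FE ∩ DE ∥ AF]
2. F_y = 24  [AD ∥ FE ∩ DE ∥ AF]
   → F = (6, 24)
3. B_x = 188/39  [A, D, B are collinear ∩ CB ⟂ AD]
4. B_y = -42/13  [A, D, B are collinear ∩ CB ⟂ AD]
   → B = (188/39, -42/13)
5. G_x = 32/9  [line -8·x + -36·y + -392/9 = 0 ∩ |GC|² = 1000/81]
6. G_y = -2  [line -8·x + -36·y + -392/9 = 0 ∩ |GC|² = 1000/81]
   → G = (32/9, -2)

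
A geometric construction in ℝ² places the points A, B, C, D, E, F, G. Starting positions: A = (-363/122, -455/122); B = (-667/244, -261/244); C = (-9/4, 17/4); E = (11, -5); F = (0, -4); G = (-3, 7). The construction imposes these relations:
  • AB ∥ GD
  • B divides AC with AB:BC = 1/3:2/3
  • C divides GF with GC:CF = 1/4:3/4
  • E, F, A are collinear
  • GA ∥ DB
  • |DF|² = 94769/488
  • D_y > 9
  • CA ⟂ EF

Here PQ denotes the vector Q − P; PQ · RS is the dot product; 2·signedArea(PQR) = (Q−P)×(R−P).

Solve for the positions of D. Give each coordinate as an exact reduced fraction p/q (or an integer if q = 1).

D = (-673/244, 2357/244)

1. D_x = -673/244  [GA ∥ DB ∩ AB ∥ GD]
2. D_y = 2357/244  [GA ∥ DB ∩ AB ∥ GD]
   → D = (-673/244, 2357/244)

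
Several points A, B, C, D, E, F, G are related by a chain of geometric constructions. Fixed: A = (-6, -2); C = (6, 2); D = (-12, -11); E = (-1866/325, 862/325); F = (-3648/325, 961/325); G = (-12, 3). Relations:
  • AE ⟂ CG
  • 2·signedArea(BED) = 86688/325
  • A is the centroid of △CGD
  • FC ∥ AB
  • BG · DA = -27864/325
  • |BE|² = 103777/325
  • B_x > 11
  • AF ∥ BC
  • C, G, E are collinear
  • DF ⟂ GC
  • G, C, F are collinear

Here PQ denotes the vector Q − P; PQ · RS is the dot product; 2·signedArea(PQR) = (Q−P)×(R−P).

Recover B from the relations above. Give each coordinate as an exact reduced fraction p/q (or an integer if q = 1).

1. B_x = 3648/325  [AF ∥ BC ∩ FC ∥ AB]
2. B_y = -961/325  [AF ∥ BC ∩ FC ∥ AB]
   → B = (3648/325, -961/325)

B = (3648/325, -961/325)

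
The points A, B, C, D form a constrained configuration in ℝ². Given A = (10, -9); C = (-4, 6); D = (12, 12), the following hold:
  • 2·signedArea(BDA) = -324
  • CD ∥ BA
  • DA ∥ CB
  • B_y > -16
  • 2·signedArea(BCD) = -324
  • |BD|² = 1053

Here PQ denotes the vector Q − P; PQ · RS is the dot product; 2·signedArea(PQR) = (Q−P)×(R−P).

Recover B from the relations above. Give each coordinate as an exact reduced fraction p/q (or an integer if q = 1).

1. B_x = -6  [CD ∥ BA ∩ DA ∥ CB]
2. B_y = -15  [CD ∥ BA ∩ DA ∥ CB]
   → B = (-6, -15)

B = (-6, -15)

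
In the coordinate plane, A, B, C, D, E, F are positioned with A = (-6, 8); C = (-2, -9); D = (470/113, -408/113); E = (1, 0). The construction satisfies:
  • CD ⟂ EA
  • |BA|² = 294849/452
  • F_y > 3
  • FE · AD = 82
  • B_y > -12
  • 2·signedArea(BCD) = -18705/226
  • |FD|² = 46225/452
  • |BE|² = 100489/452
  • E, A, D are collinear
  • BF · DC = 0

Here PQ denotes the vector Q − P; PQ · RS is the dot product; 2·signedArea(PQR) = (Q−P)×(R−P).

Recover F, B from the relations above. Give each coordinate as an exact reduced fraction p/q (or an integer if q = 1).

1. F_x = -5/2  [line -1148/113·x + 1312/113·y + -8118/113 = 0 ∩ |FD|² = 46225/452]
2. F_y = 4  [line -1148/113·x + 1312/113·y + -8118/113 = 0 ∩ |FD|² = 46225/452]
   → F = (-5/2, 4)
3. B_x = 2445/226  [BF · DC = 0 ∩ 2·signedArea(BCD) = -18705/226]
4. B_y = -1268/113  [BF · DC = 0 ∩ 2·signedArea(BCD) = -18705/226]
   → B = (2445/226, -1268/113)

B = (2445/226, -1268/113)
F = (-5/2, 4)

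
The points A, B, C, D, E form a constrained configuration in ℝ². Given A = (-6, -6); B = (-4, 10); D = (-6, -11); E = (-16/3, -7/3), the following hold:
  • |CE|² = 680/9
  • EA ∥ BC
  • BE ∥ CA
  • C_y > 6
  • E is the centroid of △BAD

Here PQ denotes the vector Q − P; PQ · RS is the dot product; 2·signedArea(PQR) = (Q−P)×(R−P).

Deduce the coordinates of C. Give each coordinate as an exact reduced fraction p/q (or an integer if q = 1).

1. C_x = -14/3  [BE ∥ CA ∩ EA ∥ BC]
2. C_y = 19/3  [BE ∥ CA ∩ EA ∥ BC]
   → C = (-14/3, 19/3)

C = (-14/3, 19/3)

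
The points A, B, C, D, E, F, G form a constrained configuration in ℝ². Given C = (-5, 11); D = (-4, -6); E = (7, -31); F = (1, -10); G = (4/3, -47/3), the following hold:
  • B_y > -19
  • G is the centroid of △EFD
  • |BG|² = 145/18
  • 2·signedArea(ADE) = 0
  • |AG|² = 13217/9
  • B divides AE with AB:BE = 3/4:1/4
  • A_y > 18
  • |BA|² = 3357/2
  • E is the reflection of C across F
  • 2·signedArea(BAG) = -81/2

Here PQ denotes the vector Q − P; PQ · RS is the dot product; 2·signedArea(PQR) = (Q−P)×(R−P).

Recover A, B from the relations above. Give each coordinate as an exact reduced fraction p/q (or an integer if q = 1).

A = (-15, 19)
B = (3/2, -37/2)

1. A_x = -15  [line 25·x + 11·y + 166 = 0 ∩ |AG|² = 13217/9]
2. A_y = 19  [line 25·x + 11·y + 166 = 0 ∩ |AG|² = 13217/9]
   → A = (-15, 19)
3. B_x = 3/2  [B divides AE with AB:BE = 3/4:1/4]
4. B_y = -37/2  [B divides AE with AB:BE = 3/4:1/4]
   → B = (3/2, -37/2)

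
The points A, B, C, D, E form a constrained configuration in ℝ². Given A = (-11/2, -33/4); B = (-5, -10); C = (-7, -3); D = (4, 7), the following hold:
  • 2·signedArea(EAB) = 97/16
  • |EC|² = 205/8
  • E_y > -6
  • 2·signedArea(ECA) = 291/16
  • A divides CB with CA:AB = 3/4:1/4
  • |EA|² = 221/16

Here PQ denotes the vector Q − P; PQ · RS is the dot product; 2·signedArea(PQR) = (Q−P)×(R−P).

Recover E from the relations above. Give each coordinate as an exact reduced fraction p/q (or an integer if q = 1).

E = (-11/4, -23/4)

1. E_x = -11/4  [line 21/4·x + 3/2·y + 369/16 = 0 ∩ |EA|² = 221/16]
2. E_y = -23/4  [line 21/4·x + 3/2·y + 369/16 = 0 ∩ |EA|² = 221/16]
   → E = (-11/4, -23/4)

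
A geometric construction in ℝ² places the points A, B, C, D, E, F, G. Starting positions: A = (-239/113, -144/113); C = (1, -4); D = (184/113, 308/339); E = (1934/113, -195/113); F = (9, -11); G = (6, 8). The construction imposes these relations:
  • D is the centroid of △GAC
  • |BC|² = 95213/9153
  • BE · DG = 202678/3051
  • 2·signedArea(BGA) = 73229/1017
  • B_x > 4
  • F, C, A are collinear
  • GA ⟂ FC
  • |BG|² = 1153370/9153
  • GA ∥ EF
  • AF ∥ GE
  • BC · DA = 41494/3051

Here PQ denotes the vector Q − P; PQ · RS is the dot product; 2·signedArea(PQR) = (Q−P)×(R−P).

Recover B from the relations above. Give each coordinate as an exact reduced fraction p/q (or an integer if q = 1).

B = (1385/339, -3113/1017)

1. B_x = 1385/339  [2·signedArea(BGA) = 73229/1017 ∩ BE · DG = 202678/3051]
2. B_y = -3113/1017  [2·signedArea(BGA) = 73229/1017 ∩ BE · DG = 202678/3051]
   → B = (1385/339, -3113/1017)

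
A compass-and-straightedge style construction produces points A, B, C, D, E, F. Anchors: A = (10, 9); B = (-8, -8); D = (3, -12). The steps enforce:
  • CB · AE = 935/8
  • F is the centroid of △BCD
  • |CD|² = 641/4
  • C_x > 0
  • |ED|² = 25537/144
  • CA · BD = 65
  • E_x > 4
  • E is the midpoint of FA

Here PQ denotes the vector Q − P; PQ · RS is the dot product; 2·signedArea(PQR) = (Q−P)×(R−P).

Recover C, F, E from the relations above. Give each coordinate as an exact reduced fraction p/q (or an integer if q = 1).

C = (1, 1/2)
E = (13/3, 5/4)
F = (-4/3, -13/2)

1. C_x = 1  [line -11·x + 4·y + 9 = 0 ∩ |CD|² = 641/4]
2. C_y = 1/2  [line -11·x + 4·y + 9 = 0 ∩ |CD|² = 641/4]
   → C = (1, 1/2)
3. F_x = -4/3  [F is the centroid of △BCD]
4. F_y = -13/2  [F is the centroid of △BCD]
   → F = (-4/3, -13/2)
5. E_x = 13/3  [E is the midpoint of FA]
6. E_y = 5/4  [E is the midpoint of FA]
   → E = (13/3, 5/4)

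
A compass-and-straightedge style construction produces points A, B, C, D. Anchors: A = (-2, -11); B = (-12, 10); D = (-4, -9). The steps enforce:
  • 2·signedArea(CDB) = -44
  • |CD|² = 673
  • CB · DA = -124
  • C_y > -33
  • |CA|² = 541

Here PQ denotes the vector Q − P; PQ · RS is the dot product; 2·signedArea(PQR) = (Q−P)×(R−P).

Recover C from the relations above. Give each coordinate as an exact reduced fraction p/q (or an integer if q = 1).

1. C_x = 8  [2·signedArea(CDB) = -44 ∩ CB · DA = -124]
2. C_y = -32  [2·signedArea(CDB) = -44 ∩ CB · DA = -124]
   → C = (8, -32)

C = (8, -32)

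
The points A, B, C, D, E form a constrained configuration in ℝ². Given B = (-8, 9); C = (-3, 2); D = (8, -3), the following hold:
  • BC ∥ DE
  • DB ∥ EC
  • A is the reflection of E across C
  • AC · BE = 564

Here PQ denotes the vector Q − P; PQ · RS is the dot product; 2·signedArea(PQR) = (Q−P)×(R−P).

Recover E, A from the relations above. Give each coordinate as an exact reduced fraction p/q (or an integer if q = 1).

1. E_x = 13  [DB ∥ EC ∩ BC ∥ DE]
2. E_y = -10  [DB ∥ EC ∩ BC ∥ DE]
   → E = (13, -10)
3. A_x = -19  [A is the reflection of E across C]
4. A_y = 14  [A is the reflection of E across C]
   → A = (-19, 14)

A = (-19, 14)
E = (13, -10)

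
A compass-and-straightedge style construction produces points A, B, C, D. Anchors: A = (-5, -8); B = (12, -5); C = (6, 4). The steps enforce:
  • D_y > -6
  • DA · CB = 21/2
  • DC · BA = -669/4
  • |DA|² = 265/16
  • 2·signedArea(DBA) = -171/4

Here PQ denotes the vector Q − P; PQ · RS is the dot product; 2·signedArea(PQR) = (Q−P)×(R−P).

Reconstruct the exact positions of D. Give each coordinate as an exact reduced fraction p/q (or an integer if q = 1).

1. D_x = -9/4  [DA · CB = 21/2 ∩ DC · BA = -669/4]
2. D_y = -5  [DA · CB = 21/2 ∩ DC · BA = -669/4]
   → D = (-9/4, -5)

D = (-9/4, -5)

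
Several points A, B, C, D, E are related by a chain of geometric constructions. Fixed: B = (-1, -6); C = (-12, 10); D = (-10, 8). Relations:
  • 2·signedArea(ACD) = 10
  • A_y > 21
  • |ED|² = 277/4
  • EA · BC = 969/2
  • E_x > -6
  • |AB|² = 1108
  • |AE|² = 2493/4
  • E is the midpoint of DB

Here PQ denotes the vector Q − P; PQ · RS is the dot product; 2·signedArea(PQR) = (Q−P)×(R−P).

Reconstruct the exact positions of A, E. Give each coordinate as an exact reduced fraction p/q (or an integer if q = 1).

1. A_x = -19  [line 2·x + 2·y + -6 = 0 ∩ |AB|² = 1108]
2. A_y = 22  [line 2·x + 2·y + -6 = 0 ∩ |AB|² = 1108]
   → A = (-19, 22)
3. E_x = -11/2  [E is the midpoint of DB]
4. E_y = 1  [E is the midpoint of DB]
   → E = (-11/2, 1)

A = (-19, 22)
E = (-11/2, 1)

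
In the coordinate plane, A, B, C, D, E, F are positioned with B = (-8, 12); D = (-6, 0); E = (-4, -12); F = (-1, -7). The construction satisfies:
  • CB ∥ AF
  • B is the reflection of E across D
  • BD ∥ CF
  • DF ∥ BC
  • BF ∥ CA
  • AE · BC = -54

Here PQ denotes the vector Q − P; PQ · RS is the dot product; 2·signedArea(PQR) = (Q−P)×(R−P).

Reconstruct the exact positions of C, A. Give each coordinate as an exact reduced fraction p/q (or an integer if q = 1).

A = (4, -14)
C = (-3, 5)

1. C_x = -3  [BD ∥ CF ∩ DF ∥ BC]
2. C_y = 5  [BD ∥ CF ∩ DF ∥ BC]
   → C = (-3, 5)
3. A_x = 4  [CB ∥ AF ∩ BF ∥ CA]
4. A_y = -14  [CB ∥ AF ∩ BF ∥ CA]
   → A = (4, -14)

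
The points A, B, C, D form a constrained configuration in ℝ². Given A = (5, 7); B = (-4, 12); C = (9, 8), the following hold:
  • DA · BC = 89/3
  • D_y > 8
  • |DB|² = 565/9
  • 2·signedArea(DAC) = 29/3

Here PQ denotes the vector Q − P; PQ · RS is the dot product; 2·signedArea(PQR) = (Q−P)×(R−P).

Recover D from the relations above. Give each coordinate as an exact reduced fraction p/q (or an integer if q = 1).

1. D_x = 10/3  [DA · BC = 89/3 ∩ 2·signedArea(DAC) = 29/3]
2. D_y = 9  [DA · BC = 89/3 ∩ 2·signedArea(DAC) = 29/3]
   → D = (10/3, 9)

D = (10/3, 9)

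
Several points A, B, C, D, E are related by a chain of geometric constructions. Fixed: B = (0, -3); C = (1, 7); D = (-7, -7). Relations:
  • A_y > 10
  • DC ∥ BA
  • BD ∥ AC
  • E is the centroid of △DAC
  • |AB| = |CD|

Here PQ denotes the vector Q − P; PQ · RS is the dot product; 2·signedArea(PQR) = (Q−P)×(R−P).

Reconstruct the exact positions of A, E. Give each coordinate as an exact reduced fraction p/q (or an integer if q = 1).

A = (8, 11)
E = (2/3, 11/3)

1. A_x = 8  [BD ∥ AC ∩ DC ∥ BA]
2. A_y = 11  [BD ∥ AC ∩ DC ∥ BA]
   → A = (8, 11)
3. E_x = 2/3  [E is the centroid of △DAC]
4. E_y = 11/3  [E is the centroid of △DAC]
   → E = (2/3, 11/3)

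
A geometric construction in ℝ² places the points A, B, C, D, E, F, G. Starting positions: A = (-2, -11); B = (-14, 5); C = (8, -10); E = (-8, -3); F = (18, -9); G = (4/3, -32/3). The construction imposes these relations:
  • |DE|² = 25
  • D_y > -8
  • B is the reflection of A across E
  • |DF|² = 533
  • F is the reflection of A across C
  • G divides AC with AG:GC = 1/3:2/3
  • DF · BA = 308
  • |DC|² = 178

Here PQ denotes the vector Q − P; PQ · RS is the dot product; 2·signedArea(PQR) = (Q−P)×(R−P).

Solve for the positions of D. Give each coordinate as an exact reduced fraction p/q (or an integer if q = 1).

1. D_x = -5  [line -12·x + 16·y + 52 = 0 ∩ |DE|² = 25]
2. D_y = -7  [line -12·x + 16·y + 52 = 0 ∩ |DE|² = 25]
   → D = (-5, -7)

D = (-5, -7)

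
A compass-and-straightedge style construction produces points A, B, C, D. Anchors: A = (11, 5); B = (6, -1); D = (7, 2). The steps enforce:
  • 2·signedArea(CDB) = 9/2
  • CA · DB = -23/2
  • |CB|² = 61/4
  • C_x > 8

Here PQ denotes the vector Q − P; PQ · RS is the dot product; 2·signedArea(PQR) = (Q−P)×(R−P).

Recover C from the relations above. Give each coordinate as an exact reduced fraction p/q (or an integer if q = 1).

C = (17/2, 2)

1. C_x = 17/2  [CA · DB = -23/2 ∩ 2·signedArea(CDB) = 9/2]
2. C_y = 2  [CA · DB = -23/2 ∩ 2·signedArea(CDB) = 9/2]
   → C = (17/2, 2)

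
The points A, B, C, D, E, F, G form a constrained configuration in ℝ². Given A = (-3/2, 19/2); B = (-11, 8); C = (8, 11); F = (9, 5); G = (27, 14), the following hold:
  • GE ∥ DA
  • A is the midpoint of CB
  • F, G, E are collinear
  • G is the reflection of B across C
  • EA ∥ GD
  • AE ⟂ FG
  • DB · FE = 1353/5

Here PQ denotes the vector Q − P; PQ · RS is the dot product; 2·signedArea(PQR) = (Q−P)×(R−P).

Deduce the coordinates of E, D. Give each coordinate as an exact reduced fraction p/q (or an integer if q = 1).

D = (231/10, 109/5)
E = (12/5, 17/10)

1. E_x = 12/5  [F, G, E are collinear ∩ AE ⟂ FG]
2. E_y = 17/10  [F, G, E are collinear ∩ AE ⟂ FG]
   → E = (12/5, 17/10)
3. D_x = 231/10  [GE ∥ DA ∩ EA ∥ GD]
4. D_y = 109/5  [GE ∥ DA ∩ EA ∥ GD]
   → D = (231/10, 109/5)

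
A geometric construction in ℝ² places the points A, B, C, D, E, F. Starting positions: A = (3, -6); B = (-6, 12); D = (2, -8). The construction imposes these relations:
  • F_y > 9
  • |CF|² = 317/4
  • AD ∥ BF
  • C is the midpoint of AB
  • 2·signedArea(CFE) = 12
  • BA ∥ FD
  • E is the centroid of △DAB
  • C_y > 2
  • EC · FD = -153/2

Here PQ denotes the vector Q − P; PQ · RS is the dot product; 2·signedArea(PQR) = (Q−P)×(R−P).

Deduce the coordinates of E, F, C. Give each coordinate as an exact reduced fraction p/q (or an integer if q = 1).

1. E_x = -1/3  [E is the centroid of △DAB]
2. E_y = -2/3  [E is the centroid of △DAB]
   → E = (-1/3, -2/3)
3. F_x = -7  [BA ∥ FD ∩ AD ∥ BF]
4. F_y = 10  [BA ∥ FD ∩ AD ∥ BF]
   → F = (-7, 10)
5. C_x = -3/2  [C is the midpoint of AB]
6. C_y = 3  [C is the midpoint of AB]
   → C = (-3/2, 3)

C = (-3/2, 3)
E = (-1/3, -2/3)
F = (-7, 10)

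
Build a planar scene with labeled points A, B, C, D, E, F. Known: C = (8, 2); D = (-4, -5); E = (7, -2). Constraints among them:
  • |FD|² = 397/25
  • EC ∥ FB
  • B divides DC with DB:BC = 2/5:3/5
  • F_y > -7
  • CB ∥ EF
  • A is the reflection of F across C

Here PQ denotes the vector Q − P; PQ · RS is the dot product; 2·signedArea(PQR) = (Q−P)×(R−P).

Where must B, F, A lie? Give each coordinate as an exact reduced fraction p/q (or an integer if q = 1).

1. B_x = 4/5  [B divides DC with DB:BC = 2/5:3/5]
2. B_y = -11/5  [B divides DC with DB:BC = 2/5:3/5]
   → B = (4/5, -11/5)
3. F_x = -1/5  [EC ∥ FB ∩ CB ∥ EF]
4. F_y = -31/5  [EC ∥ FB ∩ CB ∥ EF]
   → F = (-1/5, -31/5)
5. A_x = 81/5  [A is the reflection of F across C]
6. A_y = 51/5  [A is the reflection of F across C]
   → A = (81/5, 51/5)

A = (81/5, 51/5)
B = (4/5, -11/5)
F = (-1/5, -31/5)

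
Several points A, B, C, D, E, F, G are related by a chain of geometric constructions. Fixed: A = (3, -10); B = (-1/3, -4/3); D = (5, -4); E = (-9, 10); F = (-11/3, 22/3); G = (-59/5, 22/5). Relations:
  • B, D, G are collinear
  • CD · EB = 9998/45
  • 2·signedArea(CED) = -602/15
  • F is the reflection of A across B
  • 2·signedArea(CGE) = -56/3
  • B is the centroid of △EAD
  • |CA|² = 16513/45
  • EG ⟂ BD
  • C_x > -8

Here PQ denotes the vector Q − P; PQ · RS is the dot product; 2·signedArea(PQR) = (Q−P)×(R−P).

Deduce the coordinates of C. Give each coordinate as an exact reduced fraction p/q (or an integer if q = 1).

1. C_x = -116/15  [2·signedArea(CED) = -602/15 ∩ CD · EB = 9998/45]
2. C_y = 88/15  [2·signedArea(CED) = -602/15 ∩ CD · EB = 9998/45]
   → C = (-116/15, 88/15)

C = (-116/15, 88/15)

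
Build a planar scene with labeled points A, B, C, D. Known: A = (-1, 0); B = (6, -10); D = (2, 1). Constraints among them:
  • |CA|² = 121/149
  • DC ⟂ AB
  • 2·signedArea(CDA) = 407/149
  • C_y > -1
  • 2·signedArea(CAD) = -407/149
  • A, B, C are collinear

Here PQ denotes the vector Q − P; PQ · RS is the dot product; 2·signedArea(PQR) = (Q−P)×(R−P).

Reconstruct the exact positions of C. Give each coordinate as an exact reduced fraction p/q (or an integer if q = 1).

1. C_x = -72/149  [A, B, C are collinear ∩ DC ⟂ AB]
2. C_y = -110/149  [A, B, C are collinear ∩ DC ⟂ AB]
   → C = (-72/149, -110/149)

C = (-72/149, -110/149)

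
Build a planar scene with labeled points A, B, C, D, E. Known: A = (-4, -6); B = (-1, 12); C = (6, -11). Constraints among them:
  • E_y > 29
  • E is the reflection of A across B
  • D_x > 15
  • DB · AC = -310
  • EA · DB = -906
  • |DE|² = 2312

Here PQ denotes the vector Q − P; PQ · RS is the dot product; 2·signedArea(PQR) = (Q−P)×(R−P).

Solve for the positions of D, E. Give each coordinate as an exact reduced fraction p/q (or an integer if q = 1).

1. E_x = 2  [E is the reflection of A across B]
2. E_y = 30  [E is the reflection of A across B]
   → E = (2, 30)
3. D_x = 16  [DB · AC = -310 ∩ EA · DB = -906]
4. D_y = -16  [DB · AC = -310 ∩ EA · DB = -906]
   → D = (16, -16)

D = (16, -16)
E = (2, 30)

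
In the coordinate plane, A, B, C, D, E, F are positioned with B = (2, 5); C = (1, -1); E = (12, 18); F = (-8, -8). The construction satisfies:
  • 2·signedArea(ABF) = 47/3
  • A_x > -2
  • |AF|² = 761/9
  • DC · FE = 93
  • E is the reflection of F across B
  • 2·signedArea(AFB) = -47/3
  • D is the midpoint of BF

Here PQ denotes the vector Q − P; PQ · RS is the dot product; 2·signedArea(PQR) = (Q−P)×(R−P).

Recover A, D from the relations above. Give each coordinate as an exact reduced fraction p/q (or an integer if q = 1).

A = (-5/3, -4/3)
D = (-3, -3/2)

1. A_x = -5/3  [line 13·x + -10·y + 25/3 = 0 ∩ |AF|² = 761/9]
2. A_y = -4/3  [line 13·x + -10·y + 25/3 = 0 ∩ |AF|² = 761/9]
   → A = (-5/3, -4/3)
3. D_x = -3  [D is the midpoint of BF]
4. D_y = -3/2  [D is the midpoint of BF]
   → D = (-3, -3/2)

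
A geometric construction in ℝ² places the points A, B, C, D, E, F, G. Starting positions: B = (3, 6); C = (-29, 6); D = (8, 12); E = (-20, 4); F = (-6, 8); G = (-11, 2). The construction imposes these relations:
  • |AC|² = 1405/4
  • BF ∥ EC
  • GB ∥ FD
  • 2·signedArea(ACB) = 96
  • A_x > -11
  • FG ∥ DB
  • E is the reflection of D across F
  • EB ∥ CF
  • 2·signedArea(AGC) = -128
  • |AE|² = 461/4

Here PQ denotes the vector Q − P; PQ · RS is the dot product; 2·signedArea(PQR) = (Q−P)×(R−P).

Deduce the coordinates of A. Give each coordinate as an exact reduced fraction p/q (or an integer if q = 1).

1. A_x = -21/2  [2·signedArea(AGC) = -128 ∩ 2·signedArea(ACB) = 96]
2. A_y = 9  [2·signedArea(AGC) = -128 ∩ 2·signedArea(ACB) = 96]
   → A = (-21/2, 9)

A = (-21/2, 9)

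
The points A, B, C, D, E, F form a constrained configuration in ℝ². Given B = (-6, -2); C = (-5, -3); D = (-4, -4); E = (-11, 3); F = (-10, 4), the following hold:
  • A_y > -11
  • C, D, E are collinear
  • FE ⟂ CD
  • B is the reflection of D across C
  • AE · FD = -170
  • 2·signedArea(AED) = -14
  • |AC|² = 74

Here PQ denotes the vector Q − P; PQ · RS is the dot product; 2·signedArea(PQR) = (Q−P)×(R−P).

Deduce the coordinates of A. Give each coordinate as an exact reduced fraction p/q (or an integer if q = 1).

A = (0, -10)

1. A_x = 0  [2·signedArea(AED) = -14 ∩ AE · FD = -170]
2. A_y = -10  [2·signedArea(AED) = -14 ∩ AE · FD = -170]
   → A = (0, -10)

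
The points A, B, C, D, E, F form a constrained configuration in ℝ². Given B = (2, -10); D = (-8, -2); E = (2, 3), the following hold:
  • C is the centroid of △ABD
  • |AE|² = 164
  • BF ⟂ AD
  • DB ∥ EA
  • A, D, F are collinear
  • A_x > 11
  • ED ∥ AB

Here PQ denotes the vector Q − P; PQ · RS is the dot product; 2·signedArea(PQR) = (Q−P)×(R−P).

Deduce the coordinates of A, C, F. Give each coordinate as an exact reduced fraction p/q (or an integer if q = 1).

A = (12, -5)
C = (2, -17/3)
F = (1208/409, -1490/409)

1. A_x = 12  [ED ∥ AB ∩ DB ∥ EA]
2. A_y = -5  [ED ∥ AB ∩ DB ∥ EA]
   → A = (12, -5)
3. C_x = 2  [C is the centroid of △ABD]
4. C_y = -17/3  [C is the centroid of △ABD]
   → C = (2, -17/3)
5. F_x = 1208/409  [A, D, F are collinear ∩ BF ⟂ AD]
6. F_y = -1490/409  [A, D, F are collinear ∩ BF ⟂ AD]
   → F = (1208/409, -1490/409)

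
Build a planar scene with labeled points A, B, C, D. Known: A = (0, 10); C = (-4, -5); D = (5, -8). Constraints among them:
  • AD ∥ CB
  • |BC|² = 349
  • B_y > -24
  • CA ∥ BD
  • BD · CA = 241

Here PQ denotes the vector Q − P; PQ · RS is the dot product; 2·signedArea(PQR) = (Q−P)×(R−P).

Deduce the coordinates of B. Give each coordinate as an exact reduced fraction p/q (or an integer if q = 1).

1. B_x = 1  [CA ∥ BD ∩ AD ∥ CB]
2. B_y = -23  [CA ∥ BD ∩ AD ∥ CB]
   → B = (1, -23)

B = (1, -23)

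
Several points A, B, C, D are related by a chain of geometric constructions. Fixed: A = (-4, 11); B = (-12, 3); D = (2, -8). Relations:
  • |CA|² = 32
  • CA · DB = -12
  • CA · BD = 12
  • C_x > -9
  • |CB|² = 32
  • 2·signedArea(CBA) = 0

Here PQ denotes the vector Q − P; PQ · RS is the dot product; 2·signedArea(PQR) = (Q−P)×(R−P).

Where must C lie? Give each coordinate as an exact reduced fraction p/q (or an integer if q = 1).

C = (-8, 7)

1. C_x = -8  [2·signedArea(CBA) = 0 ∩ CA · BD = 12]
2. C_y = 7  [2·signedArea(CBA) = 0 ∩ CA · BD = 12]
   → C = (-8, 7)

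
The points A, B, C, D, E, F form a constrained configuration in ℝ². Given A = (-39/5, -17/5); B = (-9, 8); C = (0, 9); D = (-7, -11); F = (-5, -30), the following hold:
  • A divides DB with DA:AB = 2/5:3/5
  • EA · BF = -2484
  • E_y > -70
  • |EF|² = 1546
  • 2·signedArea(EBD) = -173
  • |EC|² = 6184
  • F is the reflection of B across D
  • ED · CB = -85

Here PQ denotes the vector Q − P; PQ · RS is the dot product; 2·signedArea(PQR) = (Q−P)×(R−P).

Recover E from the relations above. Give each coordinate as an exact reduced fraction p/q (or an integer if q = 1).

1. E_x = -10  [ED · CB = -85 ∩ EA · BF = -2484]
2. E_y = -69  [ED · CB = -85 ∩ EA · BF = -2484]
   → E = (-10, -69)

E = (-10, -69)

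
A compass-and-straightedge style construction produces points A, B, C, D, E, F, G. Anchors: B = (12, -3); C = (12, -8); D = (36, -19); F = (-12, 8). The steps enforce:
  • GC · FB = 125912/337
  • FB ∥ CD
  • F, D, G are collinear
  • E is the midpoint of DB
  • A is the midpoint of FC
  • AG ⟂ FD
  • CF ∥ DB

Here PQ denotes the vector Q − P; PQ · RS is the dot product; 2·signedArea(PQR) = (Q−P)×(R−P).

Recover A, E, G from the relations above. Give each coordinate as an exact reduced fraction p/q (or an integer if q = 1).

1. A_x = 0  [A is the midpoint of FC]
2. A_y = 0  [A is the midpoint of FC]
   → A = (0, 0)
3. E_x = 24  [E is the midpoint of DB]
4. E_y = -11  [E is the midpoint of DB]
   → E = (24, -11)
5. G_x = 180/337  [F, D, G are collinear ∩ AG ⟂ FD]
6. G_y = 320/337  [F, D, G are collinear ∩ AG ⟂ FD]
   → G = (180/337, 320/337)

A = (0, 0)
E = (24, -11)
G = (180/337, 320/337)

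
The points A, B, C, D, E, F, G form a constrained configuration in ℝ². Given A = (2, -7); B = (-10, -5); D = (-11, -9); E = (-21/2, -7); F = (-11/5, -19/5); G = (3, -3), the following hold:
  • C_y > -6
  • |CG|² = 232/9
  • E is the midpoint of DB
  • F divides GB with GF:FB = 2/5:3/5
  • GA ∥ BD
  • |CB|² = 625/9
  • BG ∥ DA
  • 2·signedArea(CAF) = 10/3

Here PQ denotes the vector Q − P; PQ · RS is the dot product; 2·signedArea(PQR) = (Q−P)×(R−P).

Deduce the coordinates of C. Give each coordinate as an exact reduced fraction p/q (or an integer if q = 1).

1. C_x = -5/3  [line -16/5·x + -21/5·y + -79/3 = 0 ∩ |CG|² = 232/9]
2. C_y = -5  [line -16/5·x + -21/5·y + -79/3 = 0 ∩ |CG|² = 232/9]
   → C = (-5/3, -5)

C = (-5/3, -5)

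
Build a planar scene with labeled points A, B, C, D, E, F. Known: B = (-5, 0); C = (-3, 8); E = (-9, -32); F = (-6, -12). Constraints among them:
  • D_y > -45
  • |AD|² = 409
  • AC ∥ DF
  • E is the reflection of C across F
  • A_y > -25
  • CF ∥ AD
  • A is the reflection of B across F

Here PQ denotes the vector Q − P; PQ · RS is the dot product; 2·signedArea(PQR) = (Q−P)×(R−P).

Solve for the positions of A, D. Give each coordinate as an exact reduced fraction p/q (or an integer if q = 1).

1. A_x = -7  [A is the reflection of B across F]
2. A_y = -24  [A is the reflection of B across F]
   → A = (-7, -24)
3. D_x = -10  [AC ∥ DF ∩ CF ∥ AD]
4. D_y = -44  [AC ∥ DF ∩ CF ∥ AD]
   → D = (-10, -44)

A = (-7, -24)
D = (-10, -44)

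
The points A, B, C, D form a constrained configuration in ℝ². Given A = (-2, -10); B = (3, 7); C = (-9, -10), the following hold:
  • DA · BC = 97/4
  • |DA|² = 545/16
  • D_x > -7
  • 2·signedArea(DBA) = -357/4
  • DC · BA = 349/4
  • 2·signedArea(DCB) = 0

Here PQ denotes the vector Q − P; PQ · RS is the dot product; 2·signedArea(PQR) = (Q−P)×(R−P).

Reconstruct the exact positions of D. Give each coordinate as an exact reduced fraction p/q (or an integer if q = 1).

D = (-6, -23/4)

1. D_x = -6  [2·signedArea(DCB) = 0 ∩ DC · BA = 349/4]
2. D_y = -23/4  [2·signedArea(DCB) = 0 ∩ DC · BA = 349/4]
   → D = (-6, -23/4)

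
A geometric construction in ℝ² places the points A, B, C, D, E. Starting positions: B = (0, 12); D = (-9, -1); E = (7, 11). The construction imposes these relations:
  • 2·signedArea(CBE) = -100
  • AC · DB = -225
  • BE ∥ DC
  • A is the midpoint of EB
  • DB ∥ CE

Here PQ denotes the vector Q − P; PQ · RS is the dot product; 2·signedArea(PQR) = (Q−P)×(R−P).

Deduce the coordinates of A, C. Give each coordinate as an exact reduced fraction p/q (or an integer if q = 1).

1. A_x = 7/2  [A is the midpoint of EB]
2. A_y = 23/2  [A is the midpoint of EB]
   → A = (7/2, 23/2)
3. C_x = -2  [DB ∥ CE ∩ BE ∥ DC]
4. C_y = -2  [DB ∥ CE ∩ BE ∥ DC]
   → C = (-2, -2)

A = (7/2, 23/2)
C = (-2, -2)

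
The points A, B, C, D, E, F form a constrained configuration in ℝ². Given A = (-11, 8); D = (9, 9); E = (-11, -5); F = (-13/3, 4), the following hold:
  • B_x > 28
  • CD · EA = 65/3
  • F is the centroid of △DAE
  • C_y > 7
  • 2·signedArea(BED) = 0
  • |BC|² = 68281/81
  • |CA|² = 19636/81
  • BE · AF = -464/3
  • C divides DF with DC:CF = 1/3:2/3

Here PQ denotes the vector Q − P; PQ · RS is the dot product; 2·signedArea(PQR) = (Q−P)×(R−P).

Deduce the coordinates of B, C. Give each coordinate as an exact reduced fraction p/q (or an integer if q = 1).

1. B_x = 29  [2·signedArea(BED) = 0 ∩ BE · AF = -464/3]
2. B_y = 23  [2·signedArea(BED) = 0 ∩ BE · AF = -464/3]
   → B = (29, 23)
3. C_x = 41/9  [C divides DF with DC:CF = 1/3:2/3]
4. C_y = 22/3  [C divides DF with DC:CF = 1/3:2/3]
   → C = (41/9, 22/3)

B = (29, 23)
C = (41/9, 22/3)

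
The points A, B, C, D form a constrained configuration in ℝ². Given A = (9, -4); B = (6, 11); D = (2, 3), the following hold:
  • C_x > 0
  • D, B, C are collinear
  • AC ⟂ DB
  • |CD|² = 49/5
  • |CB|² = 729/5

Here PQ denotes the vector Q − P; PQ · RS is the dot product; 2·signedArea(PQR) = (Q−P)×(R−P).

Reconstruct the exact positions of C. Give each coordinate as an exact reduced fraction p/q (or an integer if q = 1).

1. C_x = 3/5  [D, B, C are collinear ∩ AC ⟂ DB]
2. C_y = 1/5  [D, B, C are collinear ∩ AC ⟂ DB]
   → C = (3/5, 1/5)

C = (3/5, 1/5)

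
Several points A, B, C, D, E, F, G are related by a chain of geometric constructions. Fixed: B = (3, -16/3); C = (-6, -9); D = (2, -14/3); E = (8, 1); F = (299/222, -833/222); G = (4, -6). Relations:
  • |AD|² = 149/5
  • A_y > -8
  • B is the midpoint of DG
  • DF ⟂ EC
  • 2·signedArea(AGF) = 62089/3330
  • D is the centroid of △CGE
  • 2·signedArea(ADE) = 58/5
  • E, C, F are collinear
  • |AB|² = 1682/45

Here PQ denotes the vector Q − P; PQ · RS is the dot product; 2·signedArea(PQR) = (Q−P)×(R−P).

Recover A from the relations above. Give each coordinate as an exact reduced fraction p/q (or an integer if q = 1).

A = (-14/5, -109/15)

1. A_x = -14/5  [2·signedArea(ADE) = 58/5 ∩ 2·signedArea(AGF) = 62089/3330]
2. A_y = -109/15  [2·signedArea(ADE) = 58/5 ∩ 2·signedArea(AGF) = 62089/3330]
   → A = (-14/5, -109/15)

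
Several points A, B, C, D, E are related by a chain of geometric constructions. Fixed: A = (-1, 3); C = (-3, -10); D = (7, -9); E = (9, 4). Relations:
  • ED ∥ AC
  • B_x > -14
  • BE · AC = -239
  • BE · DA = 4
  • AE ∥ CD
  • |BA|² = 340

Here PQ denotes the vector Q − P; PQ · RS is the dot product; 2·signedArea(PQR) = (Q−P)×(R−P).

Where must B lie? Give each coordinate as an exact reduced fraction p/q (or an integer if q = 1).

B = (-13, -11)

1. B_x = -13  [BE · DA = 4 ∩ BE · AC = -239]
2. B_y = -11  [BE · DA = 4 ∩ BE · AC = -239]
   → B = (-13, -11)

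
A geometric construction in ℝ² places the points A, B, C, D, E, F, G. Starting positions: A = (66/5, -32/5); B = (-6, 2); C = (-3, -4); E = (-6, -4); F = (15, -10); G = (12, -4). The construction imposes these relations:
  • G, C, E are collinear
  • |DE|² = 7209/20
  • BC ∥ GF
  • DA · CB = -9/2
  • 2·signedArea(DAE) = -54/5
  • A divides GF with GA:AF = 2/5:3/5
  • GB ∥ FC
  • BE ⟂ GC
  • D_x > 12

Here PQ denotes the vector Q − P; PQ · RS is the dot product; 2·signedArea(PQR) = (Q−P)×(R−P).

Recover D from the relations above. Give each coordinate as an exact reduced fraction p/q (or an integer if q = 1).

1. D_x = 129/10  [DA · CB = -9/2 ∩ 2·signedArea(DAE) = -54/5]
2. D_y = -29/5  [DA · CB = -9/2 ∩ 2·signedArea(DAE) = -54/5]
   → D = (129/10, -29/5)

D = (129/10, -29/5)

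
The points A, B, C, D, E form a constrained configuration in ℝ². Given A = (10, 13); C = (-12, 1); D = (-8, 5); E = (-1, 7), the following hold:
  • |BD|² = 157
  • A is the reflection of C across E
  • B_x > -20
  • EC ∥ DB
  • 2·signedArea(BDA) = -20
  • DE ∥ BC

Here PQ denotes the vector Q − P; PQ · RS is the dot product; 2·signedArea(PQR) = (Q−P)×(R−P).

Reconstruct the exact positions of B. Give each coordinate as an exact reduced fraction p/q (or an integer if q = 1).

B = (-19, -1)

1. B_x = -19  [DE ∥ BC ∩ EC ∥ DB]
2. B_y = -1  [DE ∥ BC ∩ EC ∥ DB]
   → B = (-19, -1)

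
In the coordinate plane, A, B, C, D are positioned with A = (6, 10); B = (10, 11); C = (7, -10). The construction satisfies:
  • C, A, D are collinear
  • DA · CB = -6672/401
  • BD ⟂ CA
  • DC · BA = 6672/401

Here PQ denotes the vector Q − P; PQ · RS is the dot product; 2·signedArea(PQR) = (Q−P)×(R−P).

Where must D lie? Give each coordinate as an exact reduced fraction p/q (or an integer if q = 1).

D = (2390/401, 4330/401)

1. D_x = 2390/401  [C, A, D are collinear ∩ BD ⟂ CA]
2. D_y = 4330/401  [C, A, D are collinear ∩ BD ⟂ CA]
   → D = (2390/401, 4330/401)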